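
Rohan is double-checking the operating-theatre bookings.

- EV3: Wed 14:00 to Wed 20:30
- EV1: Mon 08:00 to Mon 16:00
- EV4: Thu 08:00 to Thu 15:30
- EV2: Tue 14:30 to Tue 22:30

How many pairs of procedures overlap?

0

Two intervals overlap when each starts before the other ends.
Sorted by start: EV1, EV2, EV3, EV4.
EV2 starts after EV1 ends, so nothing later overlaps EV1 either.
EV3 starts after EV2 ends, so nothing later overlaps EV2 either.
EV4 starts after EV3 ends.
No pair overlaps.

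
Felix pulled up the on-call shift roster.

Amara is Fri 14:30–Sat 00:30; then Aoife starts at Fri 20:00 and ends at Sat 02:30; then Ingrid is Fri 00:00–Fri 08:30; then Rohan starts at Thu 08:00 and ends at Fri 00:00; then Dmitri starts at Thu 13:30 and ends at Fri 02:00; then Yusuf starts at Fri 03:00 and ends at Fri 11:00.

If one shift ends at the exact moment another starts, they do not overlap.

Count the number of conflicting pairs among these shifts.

Sorted by start: Rohan, Dmitri, Ingrid, Yusuf, Amara, Aoife.
Dmitri starts before Rohan ends → Rohan and Dmitri overlap.
Ingrid starts exactly when Rohan ends (back-to-back, no overlap), so nothing later overlaps Rohan either.
Ingrid starts before Dmitri ends → Dmitri and Ingrid overlap.
Yusuf starts after Dmitri ends, so nothing later overlaps Dmitri either.
Yusuf starts before Ingrid ends → Ingrid and Yusuf overlap.
Amara starts after Ingrid ends, so nothing later overlaps Ingrid either.
Amara starts after Yusuf ends, so nothing later overlaps Yusuf either.
Aoife starts before Amara ends → Amara and Aoife overlap.
Overlapping pairs: Amara & Aoife, Dmitri & Ingrid, Dmitri & Rohan, Ingrid & Yusuf — 4 in total.

4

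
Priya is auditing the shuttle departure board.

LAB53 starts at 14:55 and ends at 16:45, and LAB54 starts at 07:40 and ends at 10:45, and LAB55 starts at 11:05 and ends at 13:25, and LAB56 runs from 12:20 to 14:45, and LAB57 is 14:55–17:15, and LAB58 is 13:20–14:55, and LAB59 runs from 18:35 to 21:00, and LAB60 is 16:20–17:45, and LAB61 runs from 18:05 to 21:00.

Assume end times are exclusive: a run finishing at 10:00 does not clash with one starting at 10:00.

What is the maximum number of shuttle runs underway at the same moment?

Sort all start/end points and keep a running count:
07:40 start LAB54 → 1
10:45 end LAB54 → 0
11:05 start LAB55 → 1
12:20 start LAB56 → 2
13:20 start LAB58 → 3
13:25 end LAB55 → 2
14:45 end LAB56 → 1
14:55 end LAB58 → 0
14:55 start LAB53 → 1
14:55 start LAB57 → 2
16:20 start LAB60 → 3
16:45 end LAB53 → 2
17:15 end LAB57 → 1
17:45 end LAB60 → 0
18:05 start LAB61 → 1
18:35 start LAB59 → 2
21:00 end LAB59 → 1
21:00 end LAB61 → 0
Peak is 3, at 13:20 (LAB55, LAB56, LAB58).

3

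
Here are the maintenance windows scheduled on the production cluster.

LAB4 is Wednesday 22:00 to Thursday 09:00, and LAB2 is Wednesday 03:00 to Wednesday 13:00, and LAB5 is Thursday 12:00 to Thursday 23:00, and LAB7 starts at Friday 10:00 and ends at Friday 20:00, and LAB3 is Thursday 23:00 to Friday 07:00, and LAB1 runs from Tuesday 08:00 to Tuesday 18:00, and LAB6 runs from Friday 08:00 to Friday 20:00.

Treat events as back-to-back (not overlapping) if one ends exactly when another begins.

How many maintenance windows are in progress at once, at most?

2

Sort all start/end points and keep a running count:
Tuesday 08:00 start LAB1 → 1
Tuesday 18:00 end LAB1 → 0
Wednesday 03:00 start LAB2 → 1
Wednesday 13:00 end LAB2 → 0
Wednesday 22:00 start LAB4 → 1
Thursday 09:00 end LAB4 → 0
Thursday 12:00 start LAB5 → 1
Thursday 23:00 end LAB5 → 0
Thursday 23:00 start LAB3 → 1
Friday 07:00 end LAB3 → 0
Friday 08:00 start LAB6 → 1
Friday 10:00 start LAB7 → 2
Friday 20:00 end LAB6 → 1
Friday 20:00 end LAB7 → 0
Peak is 2, at Friday 10:00 (LAB6, LAB7).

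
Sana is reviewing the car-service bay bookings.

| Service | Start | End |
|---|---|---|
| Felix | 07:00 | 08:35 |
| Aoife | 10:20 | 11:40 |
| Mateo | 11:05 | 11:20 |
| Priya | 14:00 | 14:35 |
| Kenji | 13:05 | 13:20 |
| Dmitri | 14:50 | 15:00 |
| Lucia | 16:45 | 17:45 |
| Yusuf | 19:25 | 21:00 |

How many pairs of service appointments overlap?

Sorted by start: Felix, Aoife, Mateo, Kenji, Priya, Dmitri, Lucia, Yusuf.
Aoife starts after Felix ends; Felix is clear from here.
Mateo starts before Aoife ends → Aoife and Mateo overlap.
Kenji starts after Aoife ends; Aoife is clear from here.
Kenji starts after Mateo ends; Mateo is clear from here.
Priya starts after Kenji ends; Kenji is clear from here.
Dmitri starts after Priya ends; Priya is clear from here.
Lucia starts after Dmitri ends; Dmitri is clear from here.
Yusuf starts after Lucia ends.
Overlapping pairs: Aoife & Mateo — 1 in total.

1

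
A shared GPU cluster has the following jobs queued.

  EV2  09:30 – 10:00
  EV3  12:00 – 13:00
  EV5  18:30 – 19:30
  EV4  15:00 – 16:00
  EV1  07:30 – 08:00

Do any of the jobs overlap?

No

Two intervals overlap when each starts before the other ends.
Sorted by start: EV1, EV2, EV3, EV4, EV5.
EV2 starts after EV1 ends; EV1 is clear from here.
EV3 starts after EV2 ends; EV2 is clear from here.
EV4 starts after EV3 ends; EV3 is clear from here.
EV5 starts after EV4 ends.
Every pair is clear; the schedule has no overlaps.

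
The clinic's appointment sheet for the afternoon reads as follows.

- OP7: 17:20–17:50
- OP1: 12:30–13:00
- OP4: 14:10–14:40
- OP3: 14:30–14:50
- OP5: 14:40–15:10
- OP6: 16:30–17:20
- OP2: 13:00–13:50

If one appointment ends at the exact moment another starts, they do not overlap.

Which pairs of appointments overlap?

Two intervals overlap when each starts before the other ends.
Sorted by start: OP1, OP2, OP4, OP3, OP5, OP6, OP7.
OP2 starts exactly when OP1 ends (back-to-back, no overlap), so nothing later overlaps OP1 either.
OP4 starts after OP2 ends, so nothing later overlaps OP2 either.
OP3 starts before OP4 ends → OP4 and OP3 overlap.
OP5 starts exactly when OP4 ends (back-to-back, no overlap), so nothing later overlaps OP4 either.
OP5 starts before OP3 ends → OP3 and OP5 overlap.
OP6 starts after OP3 ends, so nothing later overlaps OP3 either.
OP6 starts after OP5 ends, so nothing later overlaps OP5 either.
OP7 starts exactly when OP6 ends (back-to-back, no overlap).

OP3 & OP4, OP3 & OP5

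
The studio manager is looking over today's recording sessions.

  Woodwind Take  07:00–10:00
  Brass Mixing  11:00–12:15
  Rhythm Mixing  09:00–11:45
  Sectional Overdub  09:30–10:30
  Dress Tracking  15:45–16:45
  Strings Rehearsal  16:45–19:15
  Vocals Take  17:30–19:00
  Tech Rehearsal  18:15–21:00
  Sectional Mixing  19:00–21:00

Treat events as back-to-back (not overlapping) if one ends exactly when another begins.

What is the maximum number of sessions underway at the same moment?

Walk through starts and ends in time order (an end at T is processed before a start at T):
07:00 start Woodwind Take → 1
09:00 start Rhythm Mixing → 2
09:30 start Sectional Overdub → 3
10:00 end Woodwind Take → 2
10:30 end Sectional Overdub → 1
11:00 start Brass Mixing → 2
11:45 end Rhythm Mixing → 1
12:15 end Brass Mixing → 0
15:45 start Dress Tracking → 1
16:45 end Dress Tracking → 0
16:45 start Strings Rehearsal → 1
17:30 start Vocals Take → 2
18:15 start Tech Rehearsal → 3
19:00 end Vocals Take → 2
19:00 start Sectional Mixing → 3
19:15 end Strings Rehearsal → 2
21:00 end Sectional Mixing → 1
21:00 end Tech Rehearsal → 0
Peak is 3, at 09:30 (Rhythm Mixing, Sectional Overdub, Woodwind Take).

3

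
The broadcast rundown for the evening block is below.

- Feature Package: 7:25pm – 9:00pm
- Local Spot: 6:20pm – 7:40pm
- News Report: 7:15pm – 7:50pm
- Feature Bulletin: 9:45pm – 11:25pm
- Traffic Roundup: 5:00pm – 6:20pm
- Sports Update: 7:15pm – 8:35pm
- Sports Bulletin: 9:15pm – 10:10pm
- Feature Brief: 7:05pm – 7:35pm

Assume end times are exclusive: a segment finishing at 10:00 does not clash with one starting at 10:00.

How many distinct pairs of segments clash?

11

Sorted by start: Traffic Roundup, Local Spot, Feature Brief, Sports Update, News Report, Feature Package, Sports Bulletin, Feature Bulletin.
Local Spot starts exactly when Traffic Roundup ends (back-to-back, no overlap), so Traffic Roundup has no further overlaps.
Feature Brief starts before Local Spot ends → Local Spot and Feature Brief overlap.
Sports Update starts before Local Spot ends → Local Spot and Sports Update overlap.
News Report starts before Local Spot ends → Local Spot and News Report overlap.
Feature Package starts before Local Spot ends → Local Spot and Feature Package overlap.
Sports Bulletin starts after Local Spot ends, so Local Spot has no further overlaps.
Sports Update starts before Feature Brief ends → Feature Brief and Sports Update overlap.
News Report starts before Feature Brief ends → Feature Brief and News Report overlap.
Feature Package starts before Feature Brief ends → Feature Brief and Feature Package overlap.
Sports Bulletin starts after Feature Brief ends, so Feature Brief has no further overlaps.
News Report starts before Sports Update ends → Sports Update and News Report overlap.
Feature Package starts before Sports Update ends → Sports Update and Feature Package overlap.
Sports Bulletin starts after Sports Update ends, so Sports Update has no further overlaps.
Feature Package starts before News Report ends → News Report and Feature Package overlap.
Sports Bulletin starts after News Report ends, so News Report has no further overlaps.
Sports Bulletin starts after Feature Package ends, so Feature Package has no further overlaps.
Feature Bulletin starts before Sports Bulletin ends → Sports Bulletin and Feature Bulletin overlap.
Overlapping pairs: Feature Brief & Feature Package, Feature Brief & Local Spot, Feature Brief & News Report, Feature Brief & Sports Update, Feature Bulletin & Sports Bulletin, Feature Package & Local Spot, Feature Package & News Report, Feature Package & Sports Update, Local Spot & News Report, Local Spot & Sports Update, News Report & Sports Update — 11 in total.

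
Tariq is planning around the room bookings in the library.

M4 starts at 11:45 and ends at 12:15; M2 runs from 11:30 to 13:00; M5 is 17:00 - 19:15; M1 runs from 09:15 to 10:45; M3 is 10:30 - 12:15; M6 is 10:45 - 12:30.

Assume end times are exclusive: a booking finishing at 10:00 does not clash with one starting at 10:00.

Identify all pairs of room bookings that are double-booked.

Sorted by start: M1, M3, M6, M2, M4, M5.
M3 starts before M1 ends → M1 and M3 overlap.
M6 starts exactly when M1 ends (back-to-back, no overlap); M1 is clear from here.
M6 starts before M3 ends → M3 and M6 overlap.
M2 starts before M3 ends → M3 and M2 overlap.
M4 starts before M3 ends → M3 and M4 overlap.
M5 starts after M3 ends.
M2 starts before M6 ends → M6 and M2 overlap.
M4 starts before M6 ends → M6 and M4 overlap.
M5 starts after M6 ends.
M4 starts before M2 ends → M2 and M4 overlap.
M5 starts after M2 ends.
M5 starts after M4 ends.

M1 & M3, M2 & M3, M2 & M4, M2 & M6, M3 & M4, M3 & M6, M4 & M6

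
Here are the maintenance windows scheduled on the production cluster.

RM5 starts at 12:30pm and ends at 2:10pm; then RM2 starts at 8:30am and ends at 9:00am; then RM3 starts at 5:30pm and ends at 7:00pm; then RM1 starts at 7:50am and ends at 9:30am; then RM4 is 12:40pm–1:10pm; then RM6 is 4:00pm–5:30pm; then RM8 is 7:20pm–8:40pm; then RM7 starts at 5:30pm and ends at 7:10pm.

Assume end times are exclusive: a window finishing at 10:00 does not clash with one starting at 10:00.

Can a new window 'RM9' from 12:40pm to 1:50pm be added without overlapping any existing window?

No — it overlaps RM4, RM5

RM1: ends 9:30am at or before RM9 starts 12:40pm → clear.
RM2: ends 9:00am at or before RM9 starts 12:40pm → clear.
RM5: starts 12:30pm before RM9 ends 1:50pm, and ends 2:10pm after RM9 starts 12:40pm → overlap.
RM4: starts 12:40pm before RM9 ends 1:50pm, and ends 1:10pm after RM9 starts 12:40pm → overlap.
RM6: starts 4:00pm at or after RM9 ends 1:50pm → clear.
RM3: starts 5:30pm at or after RM9 ends 1:50pm → clear.
RM7: starts 5:30pm at or after RM9 ends 1:50pm → clear.
RM8: starts 7:20pm at or after RM9 ends 1:50pm → clear.
RM9 overlaps RM4, RM5.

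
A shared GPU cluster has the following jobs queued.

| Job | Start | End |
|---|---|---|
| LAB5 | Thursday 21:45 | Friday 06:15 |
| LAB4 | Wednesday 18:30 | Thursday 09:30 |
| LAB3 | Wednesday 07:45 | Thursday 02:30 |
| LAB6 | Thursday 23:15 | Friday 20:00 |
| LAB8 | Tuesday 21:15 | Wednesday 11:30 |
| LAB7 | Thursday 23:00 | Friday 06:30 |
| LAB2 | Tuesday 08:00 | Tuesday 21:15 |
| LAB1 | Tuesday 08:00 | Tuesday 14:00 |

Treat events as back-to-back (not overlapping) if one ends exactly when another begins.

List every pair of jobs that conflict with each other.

LAB1 & LAB2, LAB3 & LAB4, LAB3 & LAB8, LAB5 & LAB6, LAB5 & LAB7, LAB6 & LAB7

Sorted by start: LAB1, LAB2, LAB8, LAB3, LAB4, LAB5, LAB7, LAB6.
LAB2 starts before LAB1 ends → LAB1 and LAB2 overlap.
LAB8 starts after LAB1 ends, so nothing later overlaps LAB1 either.
LAB8 starts exactly when LAB2 ends (back-to-back, no overlap), so nothing later overlaps LAB2 either.
LAB3 starts before LAB8 ends → LAB8 and LAB3 overlap.
LAB4 starts after LAB8 ends, so nothing later overlaps LAB8 either.
LAB4 starts before LAB3 ends → LAB3 and LAB4 overlap.
LAB5 starts after LAB3 ends, so nothing later overlaps LAB3 either.
LAB5 starts after LAB4 ends, so nothing later overlaps LAB4 either.
LAB7 starts before LAB5 ends → LAB5 and LAB7 overlap.
LAB6 starts before LAB5 ends → LAB5 and LAB6 overlap.
LAB6 starts before LAB7 ends → LAB7 and LAB6 overlap.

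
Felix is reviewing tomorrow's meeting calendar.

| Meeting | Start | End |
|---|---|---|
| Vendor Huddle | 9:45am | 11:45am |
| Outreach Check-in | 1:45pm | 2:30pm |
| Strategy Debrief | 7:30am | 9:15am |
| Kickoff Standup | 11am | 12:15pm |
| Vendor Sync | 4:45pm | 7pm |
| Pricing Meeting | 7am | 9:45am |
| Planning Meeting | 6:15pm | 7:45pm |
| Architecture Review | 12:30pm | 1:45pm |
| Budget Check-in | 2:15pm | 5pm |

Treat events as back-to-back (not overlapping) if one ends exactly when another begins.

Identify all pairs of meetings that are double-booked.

Sorted by start: Pricing Meeting, Strategy Debrief, Vendor Huddle, Kickoff Standup, Architecture Review, Outreach Check-in, Budget Check-in, Vendor Sync, Planning Meeting.
Strategy Debrief starts before Pricing Meeting ends → Pricing Meeting and Strategy Debrief overlap.
Vendor Huddle starts exactly when Pricing Meeting ends (back-to-back, no overlap), so nothing later overlaps Pricing Meeting either.
Vendor Huddle starts after Strategy Debrief ends, so nothing later overlaps Strategy Debrief either.
Kickoff Standup starts before Vendor Huddle ends → Vendor Huddle and Kickoff Standup overlap.
Architecture Review starts after Vendor Huddle ends, so nothing later overlaps Vendor Huddle either.
Architecture Review starts after Kickoff Standup ends, so nothing later overlaps Kickoff Standup either.
Outreach Check-in starts exactly when Architecture Review ends (back-to-back, no overlap), so nothing later overlaps Architecture Review either.
Budget Check-in starts before Outreach Check-in ends → Outreach Check-in and Budget Check-in overlap.
Vendor Sync starts after Outreach Check-in ends, so nothing later overlaps Outreach Check-in either.
Vendor Sync starts before Budget Check-in ends → Budget Check-in and Vendor Sync overlap.
Planning Meeting starts after Budget Check-in ends.
Planning Meeting starts before Vendor Sync ends → Vendor Sync and Planning Meeting overlap.

Budget Check-in & Outreach Check-in, Budget Check-in & Vendor Sync, Kickoff Standup & Vendor Huddle, Planning Meeting & Vendor Sync, Pricing Meeting & Strategy Debrief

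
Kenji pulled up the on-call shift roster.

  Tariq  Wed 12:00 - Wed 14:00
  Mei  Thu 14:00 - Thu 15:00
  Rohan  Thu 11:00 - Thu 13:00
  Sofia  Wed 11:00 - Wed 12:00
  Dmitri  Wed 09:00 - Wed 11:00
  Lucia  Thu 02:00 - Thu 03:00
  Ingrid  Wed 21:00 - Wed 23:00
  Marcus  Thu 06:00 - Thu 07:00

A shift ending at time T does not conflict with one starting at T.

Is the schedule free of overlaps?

Yes

Sorted by start: Dmitri, Sofia, Tariq, Ingrid, Lucia, Marcus, Rohan, Mei.
Sofia starts exactly when Dmitri ends (back-to-back, no overlap), so Dmitri has no further overlaps.
Tariq starts exactly when Sofia ends (back-to-back, no overlap), so Sofia has no further overlaps.
Ingrid starts after Tariq ends, so Tariq has no further overlaps.
Lucia starts after Ingrid ends, so Ingrid has no further overlaps.
Marcus starts after Lucia ends, so Lucia has no further overlaps.
Rohan starts after Marcus ends, so Marcus has no further overlaps.
Mei starts after Rohan ends.
Every pair is clear; the schedule has no overlaps.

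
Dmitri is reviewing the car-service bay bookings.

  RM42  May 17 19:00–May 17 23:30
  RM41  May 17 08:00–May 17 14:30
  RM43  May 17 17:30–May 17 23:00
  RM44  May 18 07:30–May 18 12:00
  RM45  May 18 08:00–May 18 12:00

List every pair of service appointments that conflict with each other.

RM42 & RM43, RM44 & RM45

Sorted by start: RM41, RM43, RM42, RM44, RM45.
RM43 starts after RM41 ends, so nothing later overlaps RM41 either.
RM42 starts before RM43 ends → RM43 and RM42 overlap.
RM44 starts after RM43 ends, so nothing later overlaps RM43 either.
RM44 starts after RM42 ends, so nothing later overlaps RM42 either.
RM45 starts before RM44 ends → RM44 and RM45 overlap.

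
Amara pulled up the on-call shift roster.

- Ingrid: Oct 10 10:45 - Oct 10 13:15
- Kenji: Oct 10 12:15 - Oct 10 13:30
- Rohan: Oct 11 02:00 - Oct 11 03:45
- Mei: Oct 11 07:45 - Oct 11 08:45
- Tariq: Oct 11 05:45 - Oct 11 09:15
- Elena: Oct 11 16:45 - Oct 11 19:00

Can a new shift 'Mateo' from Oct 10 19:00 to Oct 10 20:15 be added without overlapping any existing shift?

Ingrid: ends Oct 10 13:15 at or before Mateo starts Oct 10 19:00 → clear.
Kenji: ends Oct 10 13:30 at or before Mateo starts Oct 10 19:00 → clear.
Rohan: starts Oct 11 02:00 at or after Mateo ends Oct 10 20:15 → clear.
Tariq: starts Oct 11 05:45 at or after Mateo ends Oct 10 20:15 → clear.
Mei: starts Oct 11 07:45 at or after Mateo ends Oct 10 20:15 → clear.
Elena: starts Oct 11 16:45 at or after Mateo ends Oct 10 20:15 → clear.

Yes — the slot is free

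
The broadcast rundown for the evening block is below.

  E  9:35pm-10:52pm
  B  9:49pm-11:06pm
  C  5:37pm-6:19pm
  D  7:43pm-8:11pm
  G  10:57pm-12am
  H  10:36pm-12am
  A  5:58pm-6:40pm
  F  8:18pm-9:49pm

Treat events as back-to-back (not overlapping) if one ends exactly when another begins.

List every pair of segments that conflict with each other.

A & C, B & E, B & G, B & H, E & F, E & H, G & H

Sorted by start: C, A, D, F, E, B, H, G.
A starts before C ends → C and A overlap.
D starts after C ends; C is clear from here.
D starts after A ends; A is clear from here.
F starts after D ends; D is clear from here.
E starts before F ends → F and E overlap.
B starts exactly when F ends (back-to-back, no overlap); F is clear from here.
B starts before E ends → E and B overlap.
H starts before E ends → E and H overlap.
G starts after E ends.
H starts before B ends → B and H overlap.
G starts before B ends → B and G overlap.
G starts before H ends → H and G overlap.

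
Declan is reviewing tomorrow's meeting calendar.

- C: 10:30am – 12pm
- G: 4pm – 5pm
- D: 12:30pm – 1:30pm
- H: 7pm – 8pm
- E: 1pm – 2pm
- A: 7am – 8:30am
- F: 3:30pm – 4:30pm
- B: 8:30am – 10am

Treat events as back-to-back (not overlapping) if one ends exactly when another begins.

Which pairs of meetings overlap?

Sorted by start: A, B, C, D, E, F, G, H.
B starts exactly when A ends (back-to-back, no overlap), so nothing later overlaps A either.
C starts after B ends, so nothing later overlaps B either.
D starts after C ends, so nothing later overlaps C either.
E starts before D ends → D and E overlap.
F starts after D ends, so nothing later overlaps D either.
F starts after E ends, so nothing later overlaps E either.
G starts before F ends → F and G overlap.
H starts after F ends.
H starts after G ends.

D & E, F & G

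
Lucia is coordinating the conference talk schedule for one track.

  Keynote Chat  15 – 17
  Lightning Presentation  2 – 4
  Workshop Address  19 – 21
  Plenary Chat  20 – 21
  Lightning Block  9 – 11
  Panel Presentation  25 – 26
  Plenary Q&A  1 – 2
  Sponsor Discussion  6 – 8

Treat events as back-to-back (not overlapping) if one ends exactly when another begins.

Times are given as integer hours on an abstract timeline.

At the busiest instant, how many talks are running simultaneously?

2

Sort all start/end points and keep a running count:
1 start Plenary Q&A → 1
2 end Plenary Q&A → 0
2 start Lightning Presentation → 1
4 end Lightning Presentation → 0
6 start Sponsor Discussion → 1
8 end Sponsor Discussion → 0
9 start Lightning Block → 1
11 end Lightning Block → 0
15 start Keynote Chat → 1
17 end Keynote Chat → 0
19 start Workshop Address → 1
20 start Plenary Chat → 2
21 end Plenary Chat → 1
21 end Workshop Address → 0
25 start Panel Presentation → 1
26 end Panel Presentation → 0
Peak is 2, at 20 (Plenary Chat, Workshop Address).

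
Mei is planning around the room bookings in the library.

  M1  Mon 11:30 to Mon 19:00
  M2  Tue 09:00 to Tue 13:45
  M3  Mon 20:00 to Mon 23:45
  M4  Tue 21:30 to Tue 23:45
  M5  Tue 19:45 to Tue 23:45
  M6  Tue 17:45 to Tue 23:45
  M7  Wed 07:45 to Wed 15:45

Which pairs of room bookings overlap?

M4 & M5, M4 & M6, M5 & M6

Two intervals overlap when each starts before the other ends.
Sorted by start: M1, M3, M2, M6, M5, M4, M7.
M3 starts after M1 ends — done with M1.
M2 starts after M3 ends — done with M3.
M6 starts after M2 ends — done with M2.
M5 starts before M6 ends → M6 and M5 overlap.
M4 starts before M6 ends → M6 and M4 overlap.
M7 starts after M6 ends.
M4 starts before M5 ends → M5 and M4 overlap.
M7 starts after M5 ends.
M7 starts after M4 ends.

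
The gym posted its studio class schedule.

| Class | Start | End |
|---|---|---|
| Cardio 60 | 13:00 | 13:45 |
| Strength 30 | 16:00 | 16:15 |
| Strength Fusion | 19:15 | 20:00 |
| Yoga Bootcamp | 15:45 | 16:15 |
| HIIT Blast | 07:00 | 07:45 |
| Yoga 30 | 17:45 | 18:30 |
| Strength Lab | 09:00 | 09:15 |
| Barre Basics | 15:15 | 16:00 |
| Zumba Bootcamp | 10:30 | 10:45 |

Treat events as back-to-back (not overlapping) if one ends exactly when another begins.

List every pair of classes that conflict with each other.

Barre Basics & Yoga Bootcamp, Strength 30 & Yoga Bootcamp

Check each pair: they overlap iff neither finishes before the other starts.
Sorted by start: HIIT Blast, Strength Lab, Zumba Bootcamp, Cardio 60, Barre Basics, Yoga Bootcamp, Strength 30, Yoga 30, Strength Fusion.
Strength Lab starts after HIIT Blast ends, so HIIT Blast has no further overlaps.
Zumba Bootcamp starts after Strength Lab ends, so Strength Lab has no further overlaps.
Cardio 60 starts after Zumba Bootcamp ends, so Zumba Bootcamp has no further overlaps.
Barre Basics starts after Cardio 60 ends, so Cardio 60 has no further overlaps.
Yoga Bootcamp starts before Barre Basics ends → Barre Basics and Yoga Bootcamp overlap.
Strength 30 starts exactly when Barre Basics ends (back-to-back, no overlap), so Barre Basics has no further overlaps.
Strength 30 starts before Yoga Bootcamp ends → Yoga Bootcamp and Strength 30 overlap.
Yoga 30 starts after Yoga Bootcamp ends, so Yoga Bootcamp has no further overlaps.
Yoga 30 starts after Strength 30 ends, so Strength 30 has no further overlaps.
Strength Fusion starts after Yoga 30 ends.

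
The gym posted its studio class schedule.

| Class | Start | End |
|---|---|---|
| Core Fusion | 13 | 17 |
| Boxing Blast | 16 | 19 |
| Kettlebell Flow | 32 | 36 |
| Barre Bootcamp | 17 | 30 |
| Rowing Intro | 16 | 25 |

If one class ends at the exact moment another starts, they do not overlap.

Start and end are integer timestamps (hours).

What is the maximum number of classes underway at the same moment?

Sweep the timeline, counting +1 at each start and −1 at each end (ends before starts at a tie):
13 start Core Fusion → 1
16 start Boxing Blast → 2
16 start Rowing Intro → 3
17 end Core Fusion → 2
17 start Barre Bootcamp → 3
19 end Boxing Blast → 2
25 end Rowing Intro → 1
30 end Barre Bootcamp → 0
32 start Kettlebell Flow → 1
36 end Kettlebell Flow → 0
Peak is 3, at 16 (Boxing Blast, Core Fusion, Rowing Intro).

3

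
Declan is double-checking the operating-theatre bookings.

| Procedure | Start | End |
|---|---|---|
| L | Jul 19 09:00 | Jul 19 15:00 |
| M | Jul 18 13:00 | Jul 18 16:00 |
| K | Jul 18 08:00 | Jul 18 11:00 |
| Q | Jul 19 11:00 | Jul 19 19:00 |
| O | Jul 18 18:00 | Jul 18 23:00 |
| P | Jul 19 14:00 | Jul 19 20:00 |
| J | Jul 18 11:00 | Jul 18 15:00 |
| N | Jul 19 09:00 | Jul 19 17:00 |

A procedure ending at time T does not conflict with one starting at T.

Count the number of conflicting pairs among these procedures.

7

Two intervals overlap when each starts before the other ends.
Sorted by start: K, J, M, O, L, N, Q, P.
J starts exactly when K ends (back-to-back, no overlap), so K has no further overlaps.
M starts before J ends → J and M overlap.
O starts after J ends, so J has no further overlaps.
O starts after M ends, so M has no further overlaps.
L starts after O ends, so O has no further overlaps.
N starts before L ends → L and N overlap.
Q starts before L ends → L and Q overlap.
P starts before L ends → L and P overlap.
Q starts before N ends → N and Q overlap.
P starts before N ends → N and P overlap.
P starts before Q ends → Q and P overlap.
Overlapping pairs: J & M, L & N, L & P, L & Q, N & P, N & Q, P & Q — 7 in total.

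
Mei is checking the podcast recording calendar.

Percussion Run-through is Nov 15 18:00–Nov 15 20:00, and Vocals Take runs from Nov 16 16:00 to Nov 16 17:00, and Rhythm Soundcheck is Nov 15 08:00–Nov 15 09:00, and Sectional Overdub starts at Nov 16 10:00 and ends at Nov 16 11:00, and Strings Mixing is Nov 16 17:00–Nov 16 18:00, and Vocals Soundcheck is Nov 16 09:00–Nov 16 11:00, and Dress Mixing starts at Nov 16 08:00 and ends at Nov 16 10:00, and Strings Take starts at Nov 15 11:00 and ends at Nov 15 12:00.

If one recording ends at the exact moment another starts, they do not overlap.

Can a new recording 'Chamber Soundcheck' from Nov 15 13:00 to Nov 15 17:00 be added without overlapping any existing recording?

Yes — the slot is free

Rhythm Soundcheck: ends Nov 15 09:00 at or before Chamber Soundcheck starts Nov 15 13:00 → clear.
Strings Take: ends Nov 15 12:00 at or before Chamber Soundcheck starts Nov 15 13:00 → clear.
Percussion Run-through: starts Nov 15 18:00 at or after Chamber Soundcheck ends Nov 15 17:00 → clear.
Dress Mixing: starts Nov 16 08:00 at or after Chamber Soundcheck ends Nov 15 17:00 → clear.
Vocals Soundcheck: starts Nov 16 09:00 at or after Chamber Soundcheck ends Nov 15 17:00 → clear.
Sectional Overdub: starts Nov 16 10:00 at or after Chamber Soundcheck ends Nov 15 17:00 → clear.
Vocals Take: starts Nov 16 16:00 at or after Chamber Soundcheck ends Nov 15 17:00 → clear.
Strings Mixing: starts Nov 16 17:00 at or after Chamber Soundcheck ends Nov 15 17:00 → clear.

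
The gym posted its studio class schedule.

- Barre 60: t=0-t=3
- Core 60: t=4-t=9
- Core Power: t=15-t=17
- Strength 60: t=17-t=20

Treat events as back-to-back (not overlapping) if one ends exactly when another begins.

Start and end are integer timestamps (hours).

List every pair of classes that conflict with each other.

Two intervals overlap when each starts before the other ends.
Sorted by start: Barre 60, Core 60, Core Power, Strength 60.
Core 60 starts after Barre 60 ends, so nothing later overlaps Barre 60 either.
Core Power starts after Core 60 ends, so nothing later overlaps Core 60 either.
Strength 60 starts exactly when Core Power ends (back-to-back, no overlap).

no overlapping pairs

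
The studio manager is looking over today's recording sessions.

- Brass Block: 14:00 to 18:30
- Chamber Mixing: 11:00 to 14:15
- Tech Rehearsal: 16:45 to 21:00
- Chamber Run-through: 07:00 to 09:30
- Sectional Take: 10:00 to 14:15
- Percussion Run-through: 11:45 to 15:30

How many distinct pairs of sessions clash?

Sorted by start: Chamber Run-through, Sectional Take, Chamber Mixing, Percussion Run-through, Brass Block, Tech Rehearsal.
Sectional Take starts after Chamber Run-through ends, so nothing later overlaps Chamber Run-through either.
Chamber Mixing starts before Sectional Take ends → Sectional Take and Chamber Mixing overlap.
Percussion Run-through starts before Sectional Take ends → Sectional Take and Percussion Run-through overlap.
Brass Block starts before Sectional Take ends → Sectional Take and Brass Block overlap.
Tech Rehearsal starts after Sectional Take ends.
Percussion Run-through starts before Chamber Mixing ends → Chamber Mixing and Percussion Run-through overlap.
Brass Block starts before Chamber Mixing ends → Chamber Mixing and Brass Block overlap.
Tech Rehearsal starts after Chamber Mixing ends.
Brass Block starts before Percussion Run-through ends → Percussion Run-through and Brass Block overlap.
Tech Rehearsal starts after Percussion Run-through ends.
Tech Rehearsal starts before Brass Block ends → Brass Block and Tech Rehearsal overlap.
Overlapping pairs: Brass Block & Chamber Mixing, Brass Block & Percussion Run-through, Brass Block & Sectional Take, Brass Block & Tech Rehearsal, Chamber Mixing & Percussion Run-through, Chamber Mixing & Sectional Take, Percussion Run-through & Sectional Take — 7 in total.

7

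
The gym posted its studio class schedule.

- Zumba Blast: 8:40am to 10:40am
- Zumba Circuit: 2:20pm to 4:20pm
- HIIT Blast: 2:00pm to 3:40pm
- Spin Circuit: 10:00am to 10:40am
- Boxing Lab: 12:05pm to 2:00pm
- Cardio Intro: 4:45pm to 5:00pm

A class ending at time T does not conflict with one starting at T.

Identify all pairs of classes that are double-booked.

HIIT Blast & Zumba Circuit, Spin Circuit & Zumba Blast

Sorted by start: Zumba Blast, Spin Circuit, Boxing Lab, HIIT Blast, Zumba Circuit, Cardio Intro.
Spin Circuit starts before Zumba Blast ends → Zumba Blast and Spin Circuit overlap.
Boxing Lab starts after Zumba Blast ends, so Zumba Blast has no further overlaps.
Boxing Lab starts after Spin Circuit ends, so Spin Circuit has no further overlaps.
HIIT Blast starts exactly when Boxing Lab ends (back-to-back, no overlap), so Boxing Lab has no further overlaps.
Zumba Circuit starts before HIIT Blast ends → HIIT Blast and Zumba Circuit overlap.
Cardio Intro starts after HIIT Blast ends.
Cardio Intro starts after Zumba Circuit ends.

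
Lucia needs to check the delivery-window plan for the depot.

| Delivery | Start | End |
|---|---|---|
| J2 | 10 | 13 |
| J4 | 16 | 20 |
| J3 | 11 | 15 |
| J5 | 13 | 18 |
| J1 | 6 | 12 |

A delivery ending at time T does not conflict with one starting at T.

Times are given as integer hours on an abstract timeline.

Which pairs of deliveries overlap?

J1 & J2, J1 & J3, J2 & J3, J3 & J5, J4 & J5

Sorted by start: J1, J2, J3, J5, J4.
J2 starts before J1 ends → J1 and J2 overlap.
J3 starts before J1 ends → J1 and J3 overlap.
J5 starts after J1 ends — done with J1.
J3 starts before J2 ends → J2 and J3 overlap.
J5 starts exactly when J2 ends (back-to-back, no overlap) — done with J2.
J5 starts before J3 ends → J3 and J5 overlap.
J4 starts after J3 ends.
J4 starts before J5 ends → J5 and J4 overlap.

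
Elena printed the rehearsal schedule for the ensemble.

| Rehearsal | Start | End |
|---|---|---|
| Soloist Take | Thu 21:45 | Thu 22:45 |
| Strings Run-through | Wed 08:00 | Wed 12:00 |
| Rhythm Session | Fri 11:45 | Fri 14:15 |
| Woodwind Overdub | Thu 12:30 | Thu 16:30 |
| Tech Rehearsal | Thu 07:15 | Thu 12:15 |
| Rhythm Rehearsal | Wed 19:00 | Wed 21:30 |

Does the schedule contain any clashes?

Two intervals overlap when each starts before the other ends.
Sorted by start: Strings Run-through, Rhythm Rehearsal, Tech Rehearsal, Woodwind Overdub, Soloist Take, Rhythm Session.
Rhythm Rehearsal starts after Strings Run-through ends, so nothing later overlaps Strings Run-through either.
Tech Rehearsal starts after Rhythm Rehearsal ends, so nothing later overlaps Rhythm Rehearsal either.
Woodwind Overdub starts after Tech Rehearsal ends, so nothing later overlaps Tech Rehearsal either.
Soloist Take starts after Woodwind Overdub ends, so nothing later overlaps Woodwind Overdub either.
Rhythm Session starts after Soloist Take ends.
Every pair is clear; the schedule has no overlaps.

No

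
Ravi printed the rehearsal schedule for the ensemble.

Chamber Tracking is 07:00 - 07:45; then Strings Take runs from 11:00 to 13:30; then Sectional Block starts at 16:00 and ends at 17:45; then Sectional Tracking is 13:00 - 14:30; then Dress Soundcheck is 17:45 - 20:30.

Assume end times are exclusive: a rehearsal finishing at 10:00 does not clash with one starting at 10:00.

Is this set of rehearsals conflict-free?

No

Check each pair: they overlap iff neither finishes before the other starts.
Sorted by start: Chamber Tracking, Strings Take, Sectional Tracking, Sectional Block, Dress Soundcheck.
Strings Take starts after Chamber Tracking ends, so nothing later overlaps Chamber Tracking either.
Sectional Tracking starts before Strings Take ends → Strings Take and Sectional Tracking overlap.
That's a conflict, so the schedule is not conflict-free.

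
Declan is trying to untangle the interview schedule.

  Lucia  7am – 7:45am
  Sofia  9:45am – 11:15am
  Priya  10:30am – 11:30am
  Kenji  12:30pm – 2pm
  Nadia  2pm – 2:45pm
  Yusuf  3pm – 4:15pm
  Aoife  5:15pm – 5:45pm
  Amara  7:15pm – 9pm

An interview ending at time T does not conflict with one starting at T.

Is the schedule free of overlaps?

No

Sorted by start: Lucia, Sofia, Priya, Kenji, Nadia, Yusuf, Aoife, Amara.
Sofia starts after Lucia ends; Lucia is clear from here.
Priya starts before Sofia ends → Sofia and Priya overlap.
That's a conflict, so the schedule is not conflict-free.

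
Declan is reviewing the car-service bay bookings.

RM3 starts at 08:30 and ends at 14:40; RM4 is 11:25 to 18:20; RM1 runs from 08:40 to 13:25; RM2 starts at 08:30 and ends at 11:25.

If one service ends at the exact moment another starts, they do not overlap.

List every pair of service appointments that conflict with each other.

Sorted by start: RM2, RM3, RM1, RM4.
RM3 starts before RM2 ends → RM2 and RM3 overlap.
RM1 starts before RM2 ends → RM2 and RM1 overlap.
RM4 starts exactly when RM2 ends (back-to-back, no overlap).
RM1 starts before RM3 ends → RM3 and RM1 overlap.
RM4 starts before RM3 ends → RM3 and RM4 overlap.
RM4 starts before RM1 ends → RM1 and RM4 overlap.

RM1 & RM2, RM1 & RM3, RM1 & RM4, RM2 & RM3, RM3 & RM4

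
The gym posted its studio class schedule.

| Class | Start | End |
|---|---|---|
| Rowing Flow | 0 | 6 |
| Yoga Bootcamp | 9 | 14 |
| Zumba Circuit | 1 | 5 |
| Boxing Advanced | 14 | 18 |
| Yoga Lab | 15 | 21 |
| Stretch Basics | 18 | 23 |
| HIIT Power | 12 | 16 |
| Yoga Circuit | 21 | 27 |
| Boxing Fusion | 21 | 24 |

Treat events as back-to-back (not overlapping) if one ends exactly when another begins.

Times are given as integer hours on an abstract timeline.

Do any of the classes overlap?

Check each pair: they overlap iff neither finishes before the other starts.
Sorted by start: Rowing Flow, Zumba Circuit, Yoga Bootcamp, HIIT Power, Boxing Advanced, Yoga Lab, Stretch Basics, Yoga Circuit, Boxing Fusion.
Zumba Circuit starts before Rowing Flow ends → Rowing Flow and Zumba Circuit overlap.
That's a conflict, so the schedule is not conflict-free.

Yes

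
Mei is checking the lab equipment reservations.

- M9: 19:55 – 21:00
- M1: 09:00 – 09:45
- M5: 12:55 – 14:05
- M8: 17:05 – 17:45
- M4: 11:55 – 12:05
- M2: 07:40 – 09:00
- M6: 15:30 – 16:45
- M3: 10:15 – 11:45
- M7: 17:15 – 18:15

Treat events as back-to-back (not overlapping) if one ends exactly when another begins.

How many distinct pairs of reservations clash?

1

Sorted by start: M2, M1, M3, M4, M5, M6, M8, M7, M9.
M1 starts exactly when M2 ends (back-to-back, no overlap), so nothing later overlaps M2 either.
M3 starts after M1 ends, so nothing later overlaps M1 either.
M4 starts after M3 ends, so nothing later overlaps M3 either.
M5 starts after M4 ends, so nothing later overlaps M4 either.
M6 starts after M5 ends, so nothing later overlaps M5 either.
M8 starts after M6 ends, so nothing later overlaps M6 either.
M7 starts before M8 ends → M8 and M7 overlap.
M9 starts after M8 ends.
M9 starts after M7 ends.
Overlapping pairs: M7 & M8 — 1 in total.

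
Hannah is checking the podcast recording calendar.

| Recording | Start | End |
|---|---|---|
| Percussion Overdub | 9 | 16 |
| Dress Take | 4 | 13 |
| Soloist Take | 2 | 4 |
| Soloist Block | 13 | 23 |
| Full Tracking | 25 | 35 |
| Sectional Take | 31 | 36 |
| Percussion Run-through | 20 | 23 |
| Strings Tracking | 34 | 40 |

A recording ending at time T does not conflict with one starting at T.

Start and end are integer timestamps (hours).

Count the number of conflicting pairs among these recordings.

6

Check each pair: they overlap iff neither finishes before the other starts.
Sorted by start: Soloist Take, Dress Take, Percussion Overdub, Soloist Block, Percussion Run-through, Full Tracking, Sectional Take, Strings Tracking.
Dress Take starts exactly when Soloist Take ends (back-to-back, no overlap), so Soloist Take has no further overlaps.
Percussion Overdub starts before Dress Take ends → Dress Take and Percussion Overdub overlap.
Soloist Block starts exactly when Dress Take ends (back-to-back, no overlap), so Dress Take has no further overlaps.
Soloist Block starts before Percussion Overdub ends → Percussion Overdub and Soloist Block overlap.
Percussion Run-through starts after Percussion Overdub ends, so Percussion Overdub has no further overlaps.
Percussion Run-through starts before Soloist Block ends → Soloist Block and Percussion Run-through overlap.
Full Tracking starts after Soloist Block ends, so Soloist Block has no further overlaps.
Full Tracking starts after Percussion Run-through ends, so Percussion Run-through has no further overlaps.
Sectional Take starts before Full Tracking ends → Full Tracking and Sectional Take overlap.
Strings Tracking starts before Full Tracking ends → Full Tracking and Strings Tracking overlap.
Strings Tracking starts before Sectional Take ends → Sectional Take and Strings Tracking overlap.
Overlapping pairs: Dress Take & Percussion Overdub, Full Tracking & Sectional Take, Full Tracking & Strings Tracking, Percussion Overdub & Soloist Block, Percussion Run-through & Soloist Block, Sectional Take & Strings Tracking — 6 in total.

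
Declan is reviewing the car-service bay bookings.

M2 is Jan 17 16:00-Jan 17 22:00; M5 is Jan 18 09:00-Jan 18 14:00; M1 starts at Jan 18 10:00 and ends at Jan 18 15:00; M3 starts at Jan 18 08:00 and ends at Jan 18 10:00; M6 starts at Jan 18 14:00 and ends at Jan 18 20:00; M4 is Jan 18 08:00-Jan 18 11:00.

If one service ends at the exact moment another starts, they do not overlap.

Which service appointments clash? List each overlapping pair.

M1 & M4, M1 & M5, M1 & M6, M3 & M4, M3 & M5, M4 & M5

Sorted by start: M2, M3, M4, M5, M1, M6.
M3 starts after M2 ends; M2 is clear from here.
M4 starts before M3 ends → M3 and M4 overlap.
M5 starts before M3 ends → M3 and M5 overlap.
M1 starts exactly when M3 ends (back-to-back, no overlap); M3 is clear from here.
M5 starts before M4 ends → M4 and M5 overlap.
M1 starts before M4 ends → M4 and M1 overlap.
M6 starts after M4 ends.
M1 starts before M5 ends → M5 and M1 overlap.
M6 starts exactly when M5 ends (back-to-back, no overlap).
M6 starts before M1 ends → M1 and M6 overlap.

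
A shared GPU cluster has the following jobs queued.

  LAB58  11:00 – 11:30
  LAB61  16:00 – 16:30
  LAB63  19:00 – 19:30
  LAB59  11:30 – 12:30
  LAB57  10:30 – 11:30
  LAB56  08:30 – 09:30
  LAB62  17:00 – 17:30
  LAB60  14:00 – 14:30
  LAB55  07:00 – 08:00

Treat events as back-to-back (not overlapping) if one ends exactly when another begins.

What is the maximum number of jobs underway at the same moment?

Sweep the timeline, counting +1 at each start and −1 at each end (ends before starts at a tie):
07:00 start LAB55 → 1
08:00 end LAB55 → 0
08:30 start LAB56 → 1
09:30 end LAB56 → 0
10:30 start LAB57 → 1
11:00 start LAB58 → 2
11:30 end LAB57 → 1
11:30 end LAB58 → 0
11:30 start LAB59 → 1
12:30 end LAB59 → 0
14:00 start LAB60 → 1
14:30 end LAB60 → 0
16:00 start LAB61 → 1
16:30 end LAB61 → 0
17:00 start LAB62 → 1
17:30 end LAB62 → 0
19:00 start LAB63 → 1
19:30 end LAB63 → 0
Peak is 2, at 11:00 (LAB57, LAB58).

2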